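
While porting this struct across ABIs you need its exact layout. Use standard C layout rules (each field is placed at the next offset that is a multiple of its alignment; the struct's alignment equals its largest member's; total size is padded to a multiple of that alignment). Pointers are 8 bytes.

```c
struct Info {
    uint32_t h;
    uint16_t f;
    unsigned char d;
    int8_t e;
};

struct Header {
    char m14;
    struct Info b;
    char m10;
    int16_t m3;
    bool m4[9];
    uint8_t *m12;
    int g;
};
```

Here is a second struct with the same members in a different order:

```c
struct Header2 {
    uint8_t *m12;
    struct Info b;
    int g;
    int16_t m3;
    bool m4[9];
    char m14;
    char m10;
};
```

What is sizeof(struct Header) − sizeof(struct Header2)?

Info: 0..4  h  (4B, 4-aligned); 4..6  f  (2B, 2-aligned); 6..7  d  (1B, 1-aligned); 7..8  e  (1B, 1-aligned); sizeof = 8, alignof = 4
0..1  m14  (1B, 1-aligned)
1..4  -- padding (3B)
4..12  b  (8B, 4-aligned)
12..13  m10  (1B, 1-aligned)
13..14  -- padding (1B)
14..16  m3  (2B, 2-aligned)
16..25  m4  (9B, 1-aligned)
25..32  -- padding (7B)
32..40  m12  (8B, 8-aligned)
40..44  g  (4B, 4-aligned)
44..48  -- tail padding (4B)
sizeof = 48, alignof = 8
— Header2 —
0..8  m12  (8B, 8-aligned)
8..16  b  (8B, 4-aligned)
16..20  g  (4B, 4-aligned)
20..22  m3  (2B, 2-aligned)
22..31  m4  (9B, 1-aligned)
31..32  m14  (1B, 1-aligned)
32..33  m10  (1B, 1-aligned)
33..40  -- tail padding (7B)
sizeof = 40, alignof = 8
48 − 40 = 8

8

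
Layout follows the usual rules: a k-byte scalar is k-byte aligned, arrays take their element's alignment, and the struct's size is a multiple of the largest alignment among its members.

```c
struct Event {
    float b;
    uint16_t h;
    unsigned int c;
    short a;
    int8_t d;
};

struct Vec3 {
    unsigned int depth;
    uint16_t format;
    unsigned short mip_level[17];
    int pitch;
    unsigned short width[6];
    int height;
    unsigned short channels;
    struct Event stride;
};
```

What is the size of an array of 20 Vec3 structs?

1600

Event: b at 0 (size 4, align 4) → ends 4; h at 4 (size 2, align 2) → ends 6; pad 2 to align 4 for c; c at 8 (size 4, align 4) → ends 12; a at 12 (size 2, align 2) → ends 14; d at 14 (size 1, align 1) → ends 15; tail pad 1 to reach multiple of 4; total 16 bytes, alignment 4
depth at 0 (size 4, align 4) → ends 4
format at 4 (size 2, align 2) → ends 6
mip_level at 6 (size 34, align 2) → ends 40
pitch at 40 (size 4, align 4) → ends 44
width at 44 (size 12, align 2) → ends 56
height at 56 (size 4, align 4) → ends 60
channels at 60 (size 2, align 2) → ends 62
pad 2 to align 4 for stride
stride at 64 (size 16, align 4) → ends 80
total 80 bytes, alignment 4
array of 20: 20 × 80 = 1600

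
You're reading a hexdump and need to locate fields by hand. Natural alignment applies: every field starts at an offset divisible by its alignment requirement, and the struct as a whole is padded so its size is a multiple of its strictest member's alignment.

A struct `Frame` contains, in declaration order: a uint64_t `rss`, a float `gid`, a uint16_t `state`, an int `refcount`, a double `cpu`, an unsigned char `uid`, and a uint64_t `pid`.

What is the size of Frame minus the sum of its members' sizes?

13

rss at 0 (size 8, align 8) → ends 8
gid at 8 (size 4, align 4) → ends 12
state at 12 (size 2, align 2) → ends 14
pad 2 to align 4 for refcount
refcount at 16 (size 4, align 4) → ends 20
pad 4 to align 8 for cpu
cpu at 24 (size 8, align 8) → ends 32
uid at 32 (size 1, align 1) → ends 33
pad 7 to align 8 for pid
pid at 40 (size 8, align 8) → ends 48
total 48 bytes, alignment 8
data bytes 35, size 48 → padding 13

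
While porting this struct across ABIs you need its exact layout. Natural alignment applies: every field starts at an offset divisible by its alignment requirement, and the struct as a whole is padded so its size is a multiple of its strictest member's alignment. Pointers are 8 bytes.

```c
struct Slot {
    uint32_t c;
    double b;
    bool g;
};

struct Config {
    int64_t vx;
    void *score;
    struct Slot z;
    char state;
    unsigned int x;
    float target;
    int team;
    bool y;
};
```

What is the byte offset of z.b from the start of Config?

24

Slot: @0: c [4B, align 4] → 4; +4 pad (align 8); @8: b [8B, align 8] → 16; @16: g [1B, align 1] → 17; +7 tail pad (align 8); size 24, align 8
@0: vx [8B, align 8] → 8
@8: score [8B, align 8] → 16
@16: z [24B, align 8] → 40
within Slot: b at 8
16 + 8 = 24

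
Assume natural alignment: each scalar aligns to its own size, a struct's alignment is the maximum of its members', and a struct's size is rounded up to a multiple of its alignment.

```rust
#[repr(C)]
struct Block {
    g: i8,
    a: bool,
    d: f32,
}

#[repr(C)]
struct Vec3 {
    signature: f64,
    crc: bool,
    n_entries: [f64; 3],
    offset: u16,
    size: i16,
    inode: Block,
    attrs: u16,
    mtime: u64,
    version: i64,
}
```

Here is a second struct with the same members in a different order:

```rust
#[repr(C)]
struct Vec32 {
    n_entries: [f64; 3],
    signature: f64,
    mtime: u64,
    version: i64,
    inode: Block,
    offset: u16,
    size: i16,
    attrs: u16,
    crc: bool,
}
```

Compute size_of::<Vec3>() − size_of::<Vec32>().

Block: 0..1  g  (1B, 1-aligned); 1..2  a  (1B, 1-aligned); 2..4  -- padding (2B); 4..8  d  (4B, 4-aligned); sizeof = 8, alignof = 4
0..8  signature  (8B, 8-aligned)
8..9  crc  (1B, 1-aligned)
9..16  -- padding (7B)
16..40  n_entries  (24B, 8-aligned)
40..42  offset  (2B, 2-aligned)
42..44  size  (2B, 2-aligned)
44..52  inode  (8B, 4-aligned)
52..54  attrs  (2B, 2-aligned)
54..56  -- padding (2B)
56..64  mtime  (8B, 8-aligned)
64..72  version  (8B, 8-aligned)
sizeof = 72, alignof = 8
— Vec32 —
0..24  n_entries  (24B, 8-aligned)
24..32  signature  (8B, 8-aligned)
32..40  mtime  (8B, 8-aligned)
40..48  version  (8B, 8-aligned)
48..56  inode  (8B, 4-aligned)
56..58  offset  (2B, 2-aligned)
58..60  size  (2B, 2-aligned)
60..62  attrs  (2B, 2-aligned)
62..63  crc  (1B, 1-aligned)
63..64  -- tail padding (1B)
sizeof = 64, alignof = 8
72 − 64 = 8

8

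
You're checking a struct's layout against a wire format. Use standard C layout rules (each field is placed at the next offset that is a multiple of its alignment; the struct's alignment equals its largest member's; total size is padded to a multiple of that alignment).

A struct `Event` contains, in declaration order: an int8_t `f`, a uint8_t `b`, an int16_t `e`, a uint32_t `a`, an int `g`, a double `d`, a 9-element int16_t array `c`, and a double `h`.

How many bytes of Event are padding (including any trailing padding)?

10

f at 0 (size 1, align 1) → ends 1
b at 1 (size 1, align 1) → ends 2
e at 2 (size 2, align 2) → ends 4
a at 4 (size 4, align 4) → ends 8
g at 8 (size 4, align 4) → ends 12
pad 4 to align 8 for d
d at 16 (size 8, align 8) → ends 24
c at 24 (size 18, align 2) → ends 42
pad 6 to align 8 for h
h at 48 (size 8, align 8) → ends 56
total 56 bytes, alignment 8
data bytes 46, size 56 → padding 10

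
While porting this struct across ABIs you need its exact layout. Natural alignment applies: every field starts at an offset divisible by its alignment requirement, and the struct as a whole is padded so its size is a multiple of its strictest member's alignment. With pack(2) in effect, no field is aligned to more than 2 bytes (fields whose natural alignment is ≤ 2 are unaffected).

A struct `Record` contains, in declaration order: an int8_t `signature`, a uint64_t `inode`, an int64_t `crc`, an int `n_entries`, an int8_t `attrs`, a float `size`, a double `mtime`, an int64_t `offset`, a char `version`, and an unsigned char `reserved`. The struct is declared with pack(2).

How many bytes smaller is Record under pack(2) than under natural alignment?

18

natural layout:
  signature at 0 (size 1, align 1) → ends 1
  pad 7 to align 8 for inode
  inode at 8 (size 8, align 8) → ends 16
  crc at 16 (size 8, align 8) → ends 24
  n_entries at 24 (size 4, align 4) → ends 28
  attrs at 28 (size 1, align 1) → ends 29
  pad 3 to align 4 for size
  size at 32 (size 4, align 4) → ends 36
  pad 4 to align 8 for mtime
  mtime at 40 (size 8, align 8) → ends 48
  offset at 48 (size 8, align 8) → ends 56
  version at 56 (size 1, align 1) → ends 57
  reserved at 57 (size 1, align 1) → ends 58
  tail pad 6 to reach multiple of 8
  total 64 bytes, alignment 8
packed(2) layout:
  signature at 0 (size 1, align 1) → ends 1
  pad 1 to align 2 for inode
  inode at 2 (size 8, align 2) → ends 10
  crc at 10 (size 8, align 2) → ends 18
  n_entries at 18 (size 4, align 2) → ends 22
  attrs at 22 (size 1, align 1) → ends 23
  pad 1 to align 2 for size
  size at 24 (size 4, align 2) → ends 28
  mtime at 28 (size 8, align 2) → ends 36
  offset at 36 (size 8, align 2) → ends 44
  version at 44 (size 1, align 1) → ends 45
  reserved at 45 (size 1, align 1) → ends 46
  total 46 bytes, alignment 2
64 − 46 = 18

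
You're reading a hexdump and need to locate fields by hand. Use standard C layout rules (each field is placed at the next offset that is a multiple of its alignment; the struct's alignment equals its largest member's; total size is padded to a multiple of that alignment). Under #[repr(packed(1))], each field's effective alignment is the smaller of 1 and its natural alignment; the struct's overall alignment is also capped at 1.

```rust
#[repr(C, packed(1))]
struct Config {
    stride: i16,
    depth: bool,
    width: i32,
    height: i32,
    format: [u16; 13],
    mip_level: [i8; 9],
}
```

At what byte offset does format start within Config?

@0: stride [2B, align 1] → 2
@2: depth [1B, align 1] → 3
@3: width [4B, align 1] → 7
@7: height [4B, align 1] → 11
@11: format [26B, align 1] → 37

11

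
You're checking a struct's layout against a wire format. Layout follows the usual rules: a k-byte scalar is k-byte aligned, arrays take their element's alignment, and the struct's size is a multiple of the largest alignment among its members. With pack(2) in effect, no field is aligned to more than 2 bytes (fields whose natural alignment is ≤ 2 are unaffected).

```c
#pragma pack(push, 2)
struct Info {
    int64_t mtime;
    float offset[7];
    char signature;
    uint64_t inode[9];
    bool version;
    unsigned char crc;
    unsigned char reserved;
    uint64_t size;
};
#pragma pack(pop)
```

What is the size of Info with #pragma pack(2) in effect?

122

@0: mtime [8B, align 2] → 8
@8: offset [28B, align 2] → 36
@36: signature [1B, align 1] → 37
+1 pad (align 2)
@38: inode [72B, align 2] → 110
@110: version [1B, align 1] → 111
@111: crc [1B, align 1] → 112
@112: reserved [1B, align 1] → 113
+1 pad (align 2)
@114: size [8B, align 2] → 122
size 122, align 2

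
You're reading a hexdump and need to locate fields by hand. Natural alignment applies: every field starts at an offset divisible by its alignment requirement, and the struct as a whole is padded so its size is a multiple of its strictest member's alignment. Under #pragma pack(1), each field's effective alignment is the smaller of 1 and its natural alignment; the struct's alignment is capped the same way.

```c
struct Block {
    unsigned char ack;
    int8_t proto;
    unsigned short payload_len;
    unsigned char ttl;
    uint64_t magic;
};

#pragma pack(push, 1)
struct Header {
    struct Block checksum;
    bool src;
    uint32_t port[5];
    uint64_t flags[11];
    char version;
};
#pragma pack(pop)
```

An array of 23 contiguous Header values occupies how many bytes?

2898

Block: ack at 0 (size 1, align 1) → ends 1; proto at 1 (size 1, align 1) → ends 2; payload_len at 2 (size 2, align 2) → ends 4; ttl at 4 (size 1, align 1) → ends 5; pad 3 to align 8 for magic; magic at 8 (size 8, align 8) → ends 16; total 16 bytes, alignment 8
checksum at 0 (size 16, align 1) → ends 16
src at 16 (size 1, align 1) → ends 17
port at 17 (size 20, align 1) → ends 37
flags at 37 (size 88, align 1) → ends 125
version at 125 (size 1, align 1) → ends 126
total 126 bytes, alignment 1
array of 23: 23 × 126 = 2898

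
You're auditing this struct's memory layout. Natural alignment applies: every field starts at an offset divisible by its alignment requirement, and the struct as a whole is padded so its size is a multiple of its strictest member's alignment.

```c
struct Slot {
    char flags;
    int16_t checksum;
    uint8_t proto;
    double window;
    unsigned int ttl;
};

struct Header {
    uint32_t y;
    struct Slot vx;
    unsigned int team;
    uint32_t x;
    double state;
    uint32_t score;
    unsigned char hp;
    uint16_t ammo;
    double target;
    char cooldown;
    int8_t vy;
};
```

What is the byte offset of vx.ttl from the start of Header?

24

Slot: @0: flags [1B, align 1] → 1; +1 pad (align 2); @2: checksum [2B, align 2] → 4; @4: proto [1B, align 1] → 5; +3 pad (align 8); @8: window [8B, align 8] → 16; @16: ttl [4B, align 4] → 20; +4 tail pad (align 8); size 24, align 8
@0: y [4B, align 4] → 4
+4 pad (align 8)
@8: vx [24B, align 8] → 32
within Slot: ttl at 16
8 + 16 = 24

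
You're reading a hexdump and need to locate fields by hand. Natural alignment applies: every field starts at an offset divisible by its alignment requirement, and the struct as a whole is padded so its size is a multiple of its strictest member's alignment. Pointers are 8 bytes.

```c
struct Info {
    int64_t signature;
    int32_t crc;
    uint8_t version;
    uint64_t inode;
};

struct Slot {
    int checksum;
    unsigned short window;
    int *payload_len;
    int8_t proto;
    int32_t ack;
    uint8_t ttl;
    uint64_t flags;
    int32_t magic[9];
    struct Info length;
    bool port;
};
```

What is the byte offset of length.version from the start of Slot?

Info: 0..8  signature  (8B, 8-aligned); 8..12  crc  (4B, 4-aligned); 12..13  version  (1B, 1-aligned); 13..16  -- padding (3B); 16..24  inode  (8B, 8-aligned); sizeof = 24, alignof = 8
0..4  checksum  (4B, 4-aligned)
4..6  window  (2B, 2-aligned)
6..8  -- padding (2B)
8..16  payload_len  (8B, 8-aligned)
16..17  proto  (1B, 1-aligned)
17..20  -- padding (3B)
20..24  ack  (4B, 4-aligned)
24..25  ttl  (1B, 1-aligned)
25..32  -- padding (7B)
32..40  flags  (8B, 8-aligned)
40..76  magic  (36B, 4-aligned)
76..80  -- padding (4B)
80..104  length  (24B, 8-aligned)
within Info: version at 12
80 + 12 = 92

92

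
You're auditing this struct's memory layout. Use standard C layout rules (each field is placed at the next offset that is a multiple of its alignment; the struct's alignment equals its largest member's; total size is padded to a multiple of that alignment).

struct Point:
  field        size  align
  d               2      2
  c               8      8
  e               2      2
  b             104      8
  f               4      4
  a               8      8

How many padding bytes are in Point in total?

@0: d [2B, align 2] → 2
+6 pad (align 8)
@8: c [8B, align 8] → 16
@16: e [2B, align 2] → 18
+6 pad (align 8)
@24: b [104B, align 8] → 128
@128: f [4B, align 4] → 132
+4 pad (align 8)
@136: a [8B, align 8] → 144
size 144, align 8
data bytes 128, size 144 → padding 16

16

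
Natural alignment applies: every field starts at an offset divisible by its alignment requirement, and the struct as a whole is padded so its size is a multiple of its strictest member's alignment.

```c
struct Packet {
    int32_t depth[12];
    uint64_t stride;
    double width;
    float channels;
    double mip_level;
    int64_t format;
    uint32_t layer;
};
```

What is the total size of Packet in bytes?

96

0..48  depth  (48B, 4-aligned)
48..56  stride  (8B, 8-aligned)
56..64  width  (8B, 8-aligned)
64..68  channels  (4B, 4-aligned)
68..72  -- padding (4B)
72..80  mip_level  (8B, 8-aligned)
80..88  format  (8B, 8-aligned)
88..92  layer  (4B, 4-aligned)
92..96  -- tail padding (4B)
sizeof = 96, alignof = 8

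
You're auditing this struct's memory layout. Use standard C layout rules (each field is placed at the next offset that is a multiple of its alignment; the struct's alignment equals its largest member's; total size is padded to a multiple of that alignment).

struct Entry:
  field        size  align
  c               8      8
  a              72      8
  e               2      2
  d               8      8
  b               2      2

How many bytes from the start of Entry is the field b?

0..8  c  (8B, 8-aligned)
8..80  a  (72B, 8-aligned)
80..82  e  (2B, 2-aligned)
82..88  -- padding (6B)
88..96  d  (8B, 8-aligned)
96..98  b  (2B, 2-aligned)

96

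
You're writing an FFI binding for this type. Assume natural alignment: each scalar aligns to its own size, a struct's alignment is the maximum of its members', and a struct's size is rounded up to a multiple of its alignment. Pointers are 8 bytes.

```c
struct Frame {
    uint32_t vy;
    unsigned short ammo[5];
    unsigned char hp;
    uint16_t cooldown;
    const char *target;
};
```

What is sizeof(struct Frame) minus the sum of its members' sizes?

7

0..4  vy  (4B, 4-aligned)
4..14  ammo  (10B, 2-aligned)
14..15  hp  (1B, 1-aligned)
15..16  -- padding (1B)
16..18  cooldown  (2B, 2-aligned)
18..24  -- padding (6B)
24..32  target  (8B, 8-aligned)
sizeof = 32, alignof = 8
data bytes 25, size 32 → padding 7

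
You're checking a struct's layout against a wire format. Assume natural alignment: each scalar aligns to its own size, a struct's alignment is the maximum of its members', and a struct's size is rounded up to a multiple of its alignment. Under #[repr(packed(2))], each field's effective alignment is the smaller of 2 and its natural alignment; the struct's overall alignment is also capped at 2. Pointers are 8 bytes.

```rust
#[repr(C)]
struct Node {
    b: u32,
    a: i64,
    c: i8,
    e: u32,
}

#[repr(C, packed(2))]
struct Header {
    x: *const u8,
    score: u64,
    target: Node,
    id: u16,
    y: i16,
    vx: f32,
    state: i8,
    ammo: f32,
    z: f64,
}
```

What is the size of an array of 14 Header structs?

Node: @0: b [4B, align 4] → 4; +4 pad (align 8); @8: a [8B, align 8] → 16; @16: c [1B, align 1] → 17; +3 pad (align 4); @20: e [4B, align 4] → 24; size 24, align 8
@0: x [8B, align 2] → 8
@8: score [8B, align 2] → 16
@16: target [24B, align 2] → 40
@40: id [2B, align 2] → 42
@42: y [2B, align 2] → 44
@44: vx [4B, align 2] → 48
@48: state [1B, align 1] → 49
+1 pad (align 2)
@50: ammo [4B, align 2] → 54
@54: z [8B, align 2] → 62
size 62, align 2
array of 14: 14 × 62 = 868

868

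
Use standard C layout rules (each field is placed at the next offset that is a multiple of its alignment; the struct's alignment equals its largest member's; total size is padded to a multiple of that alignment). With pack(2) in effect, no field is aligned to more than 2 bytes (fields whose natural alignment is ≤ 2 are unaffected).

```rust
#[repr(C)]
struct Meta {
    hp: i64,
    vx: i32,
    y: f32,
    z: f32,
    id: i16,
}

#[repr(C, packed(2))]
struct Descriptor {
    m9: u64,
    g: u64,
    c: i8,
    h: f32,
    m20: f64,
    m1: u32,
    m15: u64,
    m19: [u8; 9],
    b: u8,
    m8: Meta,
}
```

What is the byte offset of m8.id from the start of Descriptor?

Meta: 0..8  hp  (8B, 8-aligned); 8..12  vx  (4B, 4-aligned); 12..16  y  (4B, 4-aligned); 16..20  z  (4B, 4-aligned); 20..22  id  (2B, 2-aligned); 22..24  -- tail padding (2B); sizeof = 24, alignof = 8
0..8  m9  (8B, 2-aligned)
8..16  g  (8B, 2-aligned)
16..17  c  (1B, 1-aligned)
17..18  -- padding (1B)
18..22  h  (4B, 2-aligned)
22..30  m20  (8B, 2-aligned)
30..34  m1  (4B, 2-aligned)
34..42  m15  (8B, 2-aligned)
42..51  m19  (9B, 1-aligned)
51..52  b  (1B, 1-aligned)
52..76  m8  (24B, 2-aligned)
within Meta: id at 20
52 + 20 = 72

72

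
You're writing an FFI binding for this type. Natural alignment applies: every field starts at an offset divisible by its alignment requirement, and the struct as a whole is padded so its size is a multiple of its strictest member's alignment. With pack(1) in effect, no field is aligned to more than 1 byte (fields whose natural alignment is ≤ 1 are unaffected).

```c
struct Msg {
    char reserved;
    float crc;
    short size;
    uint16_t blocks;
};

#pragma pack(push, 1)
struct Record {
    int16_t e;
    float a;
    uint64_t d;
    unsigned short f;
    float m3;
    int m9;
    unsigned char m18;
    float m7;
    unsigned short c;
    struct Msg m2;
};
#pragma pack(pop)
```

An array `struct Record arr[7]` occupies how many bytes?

301

Msg: 0..1  reserved  (1B, 1-aligned); 1..4  -- padding (3B); 4..8  crc  (4B, 4-aligned); 8..10  size  (2B, 2-aligned); 10..12  blocks  (2B, 2-aligned); sizeof = 12, alignof = 4
0..2  e  (2B, 1-aligned)
2..6  a  (4B, 1-aligned)
6..14  d  (8B, 1-aligned)
14..16  f  (2B, 1-aligned)
16..20  m3  (4B, 1-aligned)
20..24  m9  (4B, 1-aligned)
24..25  m18  (1B, 1-aligned)
25..29  m7  (4B, 1-aligned)
29..31  c  (2B, 1-aligned)
31..43  m2  (12B, 1-aligned)
sizeof = 43, alignof = 1
array of 7: 7 × 43 = 301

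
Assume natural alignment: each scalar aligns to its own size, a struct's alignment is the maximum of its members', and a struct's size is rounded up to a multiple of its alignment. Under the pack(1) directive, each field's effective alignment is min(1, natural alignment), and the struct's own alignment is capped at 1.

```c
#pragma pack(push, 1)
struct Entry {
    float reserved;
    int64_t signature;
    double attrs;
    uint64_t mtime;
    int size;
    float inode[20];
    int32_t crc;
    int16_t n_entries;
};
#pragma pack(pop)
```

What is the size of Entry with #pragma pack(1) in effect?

118

0..4  reserved  (4B, 1-aligned)
4..12  signature  (8B, 1-aligned)
12..20  attrs  (8B, 1-aligned)
20..28  mtime  (8B, 1-aligned)
28..32  size  (4B, 1-aligned)
32..112  inode  (80B, 1-aligned)
112..116  crc  (4B, 1-aligned)
116..118  n_entries  (2B, 1-aligned)
sizeof = 118, alignof = 1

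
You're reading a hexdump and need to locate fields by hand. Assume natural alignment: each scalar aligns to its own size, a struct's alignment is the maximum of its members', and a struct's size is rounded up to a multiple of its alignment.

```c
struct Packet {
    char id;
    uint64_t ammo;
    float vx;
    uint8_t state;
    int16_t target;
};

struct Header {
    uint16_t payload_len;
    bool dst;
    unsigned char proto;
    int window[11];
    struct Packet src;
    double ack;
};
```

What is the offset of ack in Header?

Packet: id at 0 (size 1, align 1) → ends 1; pad 7 to align 8 for ammo; ammo at 8 (size 8, align 8) → ends 16; vx at 16 (size 4, align 4) → ends 20; state at 20 (size 1, align 1) → ends 21; pad 1 to align 2 for target; target at 22 (size 2, align 2) → ends 24; total 24 bytes, alignment 8
payload_len at 0 (size 2, align 2) → ends 2
dst at 2 (size 1, align 1) → ends 3
proto at 3 (size 1, align 1) → ends 4
window at 4 (size 44, align 4) → ends 48
src at 48 (size 24, align 8) → ends 72
ack at 72 (size 8, align 8) → ends 80

72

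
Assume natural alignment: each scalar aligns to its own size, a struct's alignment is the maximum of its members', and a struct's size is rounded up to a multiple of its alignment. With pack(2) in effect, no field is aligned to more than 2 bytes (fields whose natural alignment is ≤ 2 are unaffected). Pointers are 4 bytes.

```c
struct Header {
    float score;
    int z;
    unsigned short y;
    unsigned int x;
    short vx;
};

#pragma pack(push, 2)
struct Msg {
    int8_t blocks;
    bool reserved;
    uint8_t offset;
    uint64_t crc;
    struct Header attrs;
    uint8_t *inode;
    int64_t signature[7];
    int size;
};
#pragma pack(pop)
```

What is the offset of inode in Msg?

Header: 0..4  score  (4B, 4-aligned); 4..8  z  (4B, 4-aligned); 8..10  y  (2B, 2-aligned); 10..12  -- padding (2B); 12..16  x  (4B, 4-aligned); 16..18  vx  (2B, 2-aligned); 18..20  -- tail padding (2B); sizeof = 20, alignof = 4
0..1  blocks  (1B, 1-aligned)
1..2  reserved  (1B, 1-aligned)
2..3  offset  (1B, 1-aligned)
3..4  -- padding (1B)
4..12  crc  (8B, 2-aligned)
12..32  attrs  (20B, 2-aligned)
32..36  inode  (4B, 2-aligned)

32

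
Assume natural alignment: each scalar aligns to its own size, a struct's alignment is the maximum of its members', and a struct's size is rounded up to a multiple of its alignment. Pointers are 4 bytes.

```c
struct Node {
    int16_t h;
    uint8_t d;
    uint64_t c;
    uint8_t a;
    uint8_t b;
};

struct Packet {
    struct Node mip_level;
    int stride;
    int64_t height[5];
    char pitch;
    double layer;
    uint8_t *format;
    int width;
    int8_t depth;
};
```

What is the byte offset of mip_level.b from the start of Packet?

Node: @0: h [2B, align 2] → 2; @2: d [1B, align 1] → 3; +5 pad (align 8); @8: c [8B, align 8] → 16; @16: a [1B, align 1] → 17; @17: b [1B, align 1] → 18; +6 tail pad (align 8); size 24, align 8
@0: mip_level [24B, align 8] → 24
within Node: b at 17
0 + 17 = 17

17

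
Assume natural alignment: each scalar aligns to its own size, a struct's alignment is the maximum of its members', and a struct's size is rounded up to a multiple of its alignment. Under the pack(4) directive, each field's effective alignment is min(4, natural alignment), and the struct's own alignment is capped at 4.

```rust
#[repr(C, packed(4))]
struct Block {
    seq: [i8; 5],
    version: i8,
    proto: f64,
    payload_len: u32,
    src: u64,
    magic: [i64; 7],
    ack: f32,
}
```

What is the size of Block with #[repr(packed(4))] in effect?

0..5  seq  (5B, 1-aligned)
5..6  version  (1B, 1-aligned)
6..8  -- padding (2B)
8..16  proto  (8B, 4-aligned)
16..20  payload_len  (4B, 4-aligned)
20..28  src  (8B, 4-aligned)
28..84  magic  (56B, 4-aligned)
84..88  ack  (4B, 4-aligned)
sizeof = 88, alignof = 4

88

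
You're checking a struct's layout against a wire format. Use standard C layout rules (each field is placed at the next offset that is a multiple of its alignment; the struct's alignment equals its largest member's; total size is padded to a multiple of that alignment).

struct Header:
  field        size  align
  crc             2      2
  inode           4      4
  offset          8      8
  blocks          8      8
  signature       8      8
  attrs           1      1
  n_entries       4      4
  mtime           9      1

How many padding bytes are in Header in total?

0..2  crc  (2B, 2-aligned)
2..4  -- padding (2B)
4..8  inode  (4B, 4-aligned)
8..16  offset  (8B, 8-aligned)
16..24  blocks  (8B, 8-aligned)
24..32  signature  (8B, 8-aligned)
32..33  attrs  (1B, 1-aligned)
33..36  -- padding (3B)
36..40  n_entries  (4B, 4-aligned)
40..49  mtime  (9B, 1-aligned)
49..56  -- tail padding (7B)
sizeof = 56, alignof = 8
data bytes 44, size 56 → padding 12

12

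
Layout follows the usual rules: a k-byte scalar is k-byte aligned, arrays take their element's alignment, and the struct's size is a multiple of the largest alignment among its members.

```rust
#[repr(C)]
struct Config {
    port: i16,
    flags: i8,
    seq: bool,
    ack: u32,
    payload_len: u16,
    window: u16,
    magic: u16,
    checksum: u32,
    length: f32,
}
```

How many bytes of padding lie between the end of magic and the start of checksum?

2

@0: port [2B, align 2] → 2
@2: flags [1B, align 1] → 3
@3: seq [1B, align 1] → 4
@4: ack [4B, align 4] → 8
@8: payload_len [2B, align 2] → 10
@10: window [2B, align 2] → 12
@12: magic [2B, align 2] → 14
+2 pad (align 4)
@16: checksum [4B, align 4] → 20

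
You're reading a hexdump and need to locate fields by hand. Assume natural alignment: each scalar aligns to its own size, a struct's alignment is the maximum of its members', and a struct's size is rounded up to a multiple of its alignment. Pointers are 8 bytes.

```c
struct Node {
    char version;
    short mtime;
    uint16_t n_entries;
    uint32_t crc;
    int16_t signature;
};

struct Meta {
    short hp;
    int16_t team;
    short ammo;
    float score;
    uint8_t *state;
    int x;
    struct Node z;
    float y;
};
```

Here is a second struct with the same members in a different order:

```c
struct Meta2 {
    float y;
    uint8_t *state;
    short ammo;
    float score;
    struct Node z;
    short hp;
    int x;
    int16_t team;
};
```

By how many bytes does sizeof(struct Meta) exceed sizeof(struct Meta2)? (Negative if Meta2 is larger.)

-8

Node: 0..1  version  (1B, 1-aligned); 1..2  -- padding (1B); 2..4  mtime  (2B, 2-aligned); 4..6  n_entries  (2B, 2-aligned); 6..8  -- padding (2B); 8..12  crc  (4B, 4-aligned); 12..14  signature  (2B, 2-aligned); 14..16  -- tail padding (2B); sizeof = 16, alignof = 4
0..2  hp  (2B, 2-aligned)
2..4  team  (2B, 2-aligned)
4..6  ammo  (2B, 2-aligned)
6..8  -- padding (2B)
8..12  score  (4B, 4-aligned)
12..16  -- padding (4B)
16..24  state  (8B, 8-aligned)
24..28  x  (4B, 4-aligned)
28..44  z  (16B, 4-aligned)
44..48  y  (4B, 4-aligned)
sizeof = 48, alignof = 8
— Meta2 —
0..4  y  (4B, 4-aligned)
4..8  -- padding (4B)
8..16  state  (8B, 8-aligned)
16..18  ammo  (2B, 2-aligned)
18..20  -- padding (2B)
20..24  score  (4B, 4-aligned)
24..40  z  (16B, 4-aligned)
40..42  hp  (2B, 2-aligned)
42..44  -- padding (2B)
44..48  x  (4B, 4-aligned)
48..50  team  (2B, 2-aligned)
50..56  -- tail padding (6B)
sizeof = 56, alignof = 8
48 − 56 = -8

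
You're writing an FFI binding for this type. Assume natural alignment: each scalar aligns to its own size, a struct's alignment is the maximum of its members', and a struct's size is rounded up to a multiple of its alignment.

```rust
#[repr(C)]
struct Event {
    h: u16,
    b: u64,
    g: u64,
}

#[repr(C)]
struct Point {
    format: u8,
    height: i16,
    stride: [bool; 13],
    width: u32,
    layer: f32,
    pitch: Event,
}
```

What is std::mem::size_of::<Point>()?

Event: h at 0 (size 2, align 2) → ends 2; pad 6 to align 8 for b; b at 8 (size 8, align 8) → ends 16; g at 16 (size 8, align 8) → ends 24; total 24 bytes, alignment 8
format at 0 (size 1, align 1) → ends 1
pad 1 to align 2 for height
height at 2 (size 2, align 2) → ends 4
stride at 4 (size 13, align 1) → ends 17
pad 3 to align 4 for width
width at 20 (size 4, align 4) → ends 24
layer at 24 (size 4, align 4) → ends 28
pad 4 to align 8 for pitch
pitch at 32 (size 24, align 8) → ends 56
total 56 bytes, alignment 8

56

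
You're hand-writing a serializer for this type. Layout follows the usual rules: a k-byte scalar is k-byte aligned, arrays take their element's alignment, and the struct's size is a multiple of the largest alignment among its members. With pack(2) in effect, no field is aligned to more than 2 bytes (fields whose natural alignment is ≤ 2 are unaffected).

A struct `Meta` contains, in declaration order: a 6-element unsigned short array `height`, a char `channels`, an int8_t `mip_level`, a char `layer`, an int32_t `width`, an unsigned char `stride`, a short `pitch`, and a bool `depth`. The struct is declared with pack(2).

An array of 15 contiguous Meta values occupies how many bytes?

height at 0 (size 12, align 2) → ends 12
channels at 12 (size 1, align 1) → ends 13
mip_level at 13 (size 1, align 1) → ends 14
layer at 14 (size 1, align 1) → ends 15
pad 1 to align 2 for width
width at 16 (size 4, align 2) → ends 20
stride at 20 (size 1, align 1) → ends 21
pad 1 to align 2 for pitch
pitch at 22 (size 2, align 2) → ends 24
depth at 24 (size 1, align 1) → ends 25
tail pad 1 to reach multiple of 2
total 26 bytes, alignment 2
array of 15: 15 × 26 = 390

390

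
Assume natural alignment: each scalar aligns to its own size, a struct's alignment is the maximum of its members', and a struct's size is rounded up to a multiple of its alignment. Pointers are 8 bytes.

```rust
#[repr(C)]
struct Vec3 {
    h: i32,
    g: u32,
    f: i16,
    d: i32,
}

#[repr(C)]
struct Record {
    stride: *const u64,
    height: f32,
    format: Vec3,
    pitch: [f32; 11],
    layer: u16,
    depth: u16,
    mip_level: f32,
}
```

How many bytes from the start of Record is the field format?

12

Vec3: 0..4  h  (4B, 4-aligned); 4..8  g  (4B, 4-aligned); 8..10  f  (2B, 2-aligned); 10..12  -- padding (2B); 12..16  d  (4B, 4-aligned); sizeof = 16, alignof = 4
0..8  stride  (8B, 8-aligned)
8..12  height  (4B, 4-aligned)
12..28  format  (16B, 4-aligned)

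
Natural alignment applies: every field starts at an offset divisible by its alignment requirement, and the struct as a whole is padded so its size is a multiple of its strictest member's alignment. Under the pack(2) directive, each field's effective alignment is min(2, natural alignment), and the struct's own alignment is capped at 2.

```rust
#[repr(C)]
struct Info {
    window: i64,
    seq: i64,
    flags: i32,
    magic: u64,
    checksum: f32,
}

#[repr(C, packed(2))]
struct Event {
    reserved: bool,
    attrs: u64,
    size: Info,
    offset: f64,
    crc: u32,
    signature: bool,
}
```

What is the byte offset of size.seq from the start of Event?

18

Info: 0..8  window  (8B, 8-aligned); 8..16  seq  (8B, 8-aligned); 16..20  flags  (4B, 4-aligned); 20..24  -- padding (4B); 24..32  magic  (8B, 8-aligned); 32..36  checksum  (4B, 4-aligned); 36..40  -- tail padding (4B); sizeof = 40, alignof = 8
0..1  reserved  (1B, 1-aligned)
1..2  -- padding (1B)
2..10  attrs  (8B, 2-aligned)
10..50  size  (40B, 2-aligned)
within Info: seq at 8
10 + 8 = 18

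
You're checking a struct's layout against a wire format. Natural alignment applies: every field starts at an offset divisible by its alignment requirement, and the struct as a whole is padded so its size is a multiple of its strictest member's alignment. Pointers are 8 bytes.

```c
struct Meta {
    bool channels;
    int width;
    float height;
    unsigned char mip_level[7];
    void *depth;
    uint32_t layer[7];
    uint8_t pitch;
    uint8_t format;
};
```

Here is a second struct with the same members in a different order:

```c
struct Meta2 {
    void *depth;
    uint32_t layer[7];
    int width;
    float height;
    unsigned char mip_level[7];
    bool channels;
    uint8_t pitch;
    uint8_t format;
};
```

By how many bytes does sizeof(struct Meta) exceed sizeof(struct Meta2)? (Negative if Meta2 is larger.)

8

channels at 0 (size 1, align 1) → ends 1
pad 3 to align 4 for width
width at 4 (size 4, align 4) → ends 8
height at 8 (size 4, align 4) → ends 12
mip_level at 12 (size 7, align 1) → ends 19
pad 5 to align 8 for depth
depth at 24 (size 8, align 8) → ends 32
layer at 32 (size 28, align 4) → ends 60
pitch at 60 (size 1, align 1) → ends 61
format at 61 (size 1, align 1) → ends 62
tail pad 2 to reach multiple of 8
total 64 bytes, alignment 8
— Meta2 —
depth at 0 (size 8, align 8) → ends 8
layer at 8 (size 28, align 4) → ends 36
width at 36 (size 4, align 4) → ends 40
height at 40 (size 4, align 4) → ends 44
mip_level at 44 (size 7, align 1) → ends 51
channels at 51 (size 1, align 1) → ends 52
pitch at 52 (size 1, align 1) → ends 53
format at 53 (size 1, align 1) → ends 54
tail pad 2 to reach multiple of 8
total 56 bytes, alignment 8
64 − 56 = 8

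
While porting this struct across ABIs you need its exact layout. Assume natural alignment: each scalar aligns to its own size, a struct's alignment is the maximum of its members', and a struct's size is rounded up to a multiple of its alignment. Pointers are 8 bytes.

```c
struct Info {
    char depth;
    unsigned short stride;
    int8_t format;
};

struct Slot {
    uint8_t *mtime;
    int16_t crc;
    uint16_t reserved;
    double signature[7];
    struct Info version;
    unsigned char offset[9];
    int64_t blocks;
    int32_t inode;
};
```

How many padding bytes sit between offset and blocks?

Info: depth at 0 (size 1, align 1) → ends 1; pad 1 to align 2 for stride; stride at 2 (size 2, align 2) → ends 4; format at 4 (size 1, align 1) → ends 5; tail pad 1 to reach multiple of 2; total 6 bytes, alignment 2
mtime at 0 (size 8, align 8) → ends 8
crc at 8 (size 2, align 2) → ends 10
reserved at 10 (size 2, align 2) → ends 12
pad 4 to align 8 for signature
signature at 16 (size 56, align 8) → ends 72
version at 72 (size 6, align 2) → ends 78
offset at 78 (size 9, align 1) → ends 87
pad 1 to align 8 for blocks
blocks at 88 (size 8, align 8) → ends 96

1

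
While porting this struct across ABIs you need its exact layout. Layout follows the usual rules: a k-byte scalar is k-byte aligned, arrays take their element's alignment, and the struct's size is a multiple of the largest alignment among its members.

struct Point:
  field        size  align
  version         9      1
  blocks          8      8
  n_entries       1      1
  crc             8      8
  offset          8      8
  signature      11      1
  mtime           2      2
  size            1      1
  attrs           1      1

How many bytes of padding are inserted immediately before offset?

version at 0 (size 9, align 1) → ends 9
pad 7 to align 8 for blocks
blocks at 16 (size 8, align 8) → ends 24
n_entries at 24 (size 1, align 1) → ends 25
pad 7 to align 8 for crc
crc at 32 (size 8, align 8) → ends 40
offset at 40 (size 8, align 8) → ends 48

0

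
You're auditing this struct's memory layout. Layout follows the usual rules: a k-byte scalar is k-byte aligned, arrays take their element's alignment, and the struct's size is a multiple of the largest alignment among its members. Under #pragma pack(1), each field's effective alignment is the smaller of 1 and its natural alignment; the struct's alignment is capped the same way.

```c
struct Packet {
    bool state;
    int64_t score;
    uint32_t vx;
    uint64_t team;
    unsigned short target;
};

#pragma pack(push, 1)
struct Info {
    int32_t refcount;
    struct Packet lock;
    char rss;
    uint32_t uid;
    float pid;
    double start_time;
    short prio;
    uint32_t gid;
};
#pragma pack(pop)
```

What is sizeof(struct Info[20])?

1340

Packet: 0..1  state  (1B, 1-aligned); 1..8  -- padding (7B); 8..16  score  (8B, 8-aligned); 16..20  vx  (4B, 4-aligned); 20..24  -- padding (4B); 24..32  team  (8B, 8-aligned); 32..34  target  (2B, 2-aligned); 34..40  -- tail padding (6B); sizeof = 40, alignof = 8
0..4  refcount  (4B, 1-aligned)
4..44  lock  (40B, 1-aligned)
44..45  rss  (1B, 1-aligned)
45..49  uid  (4B, 1-aligned)
49..53  pid  (4B, 1-aligned)
53..61  start_time  (8B, 1-aligned)
61..63  prio  (2B, 1-aligned)
63..67  gid  (4B, 1-aligned)
sizeof = 67, alignof = 1
array of 20: 20 × 67 = 1340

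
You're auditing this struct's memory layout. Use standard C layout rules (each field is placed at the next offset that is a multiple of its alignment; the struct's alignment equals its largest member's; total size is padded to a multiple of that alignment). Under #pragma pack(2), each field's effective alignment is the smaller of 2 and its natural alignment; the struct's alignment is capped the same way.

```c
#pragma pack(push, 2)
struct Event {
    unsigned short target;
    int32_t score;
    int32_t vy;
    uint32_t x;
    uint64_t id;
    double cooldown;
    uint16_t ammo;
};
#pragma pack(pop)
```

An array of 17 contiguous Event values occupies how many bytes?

0..2  target  (2B, 2-aligned)
2..6  score  (4B, 2-aligned)
6..10  vy  (4B, 2-aligned)
10..14  x  (4B, 2-aligned)
14..22  id  (8B, 2-aligned)
22..30  cooldown  (8B, 2-aligned)
30..32  ammo  (2B, 2-aligned)
sizeof = 32, alignof = 2
array of 17: 17 × 32 = 544

544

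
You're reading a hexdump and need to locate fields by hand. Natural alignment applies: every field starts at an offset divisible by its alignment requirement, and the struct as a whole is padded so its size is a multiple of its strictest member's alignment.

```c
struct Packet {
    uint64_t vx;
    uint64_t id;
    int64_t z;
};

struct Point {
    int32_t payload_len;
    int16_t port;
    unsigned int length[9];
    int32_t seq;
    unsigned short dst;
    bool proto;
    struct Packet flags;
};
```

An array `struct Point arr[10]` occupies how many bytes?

Packet: vx at 0 (size 8, align 8) → ends 8; id at 8 (size 8, align 8) → ends 16; z at 16 (size 8, align 8) → ends 24; total 24 bytes, alignment 8
payload_len at 0 (size 4, align 4) → ends 4
port at 4 (size 2, align 2) → ends 6
pad 2 to align 4 for length
length at 8 (size 36, align 4) → ends 44
seq at 44 (size 4, align 4) → ends 48
dst at 48 (size 2, align 2) → ends 50
proto at 50 (size 1, align 1) → ends 51
pad 5 to align 8 for flags
flags at 56 (size 24, align 8) → ends 80
total 80 bytes, alignment 8
array of 10: 10 × 80 = 800

800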